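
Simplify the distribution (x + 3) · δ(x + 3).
0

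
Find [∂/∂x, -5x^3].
- 15 x^{2}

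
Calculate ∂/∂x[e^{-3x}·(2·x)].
2 \left(1 - 3 x\right) e^{- 3 x}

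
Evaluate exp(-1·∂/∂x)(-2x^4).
- 2 x^{4} + 8 x^{3} - 12 x^{2} + 8 x - 2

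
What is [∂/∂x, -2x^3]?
- 6 x^{2}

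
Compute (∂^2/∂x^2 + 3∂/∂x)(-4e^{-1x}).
8 e^{- x}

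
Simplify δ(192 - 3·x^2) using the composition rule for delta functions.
\frac{\delta(x - 8) + \delta(x + 8)}{48}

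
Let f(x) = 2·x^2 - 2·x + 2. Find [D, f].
4 x - 2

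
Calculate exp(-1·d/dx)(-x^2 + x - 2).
- x^{2} + 3 x - 4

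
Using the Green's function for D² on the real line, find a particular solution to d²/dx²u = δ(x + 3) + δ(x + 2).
\frac{|x + 3|}{2} + \frac{|x + 2|}{2}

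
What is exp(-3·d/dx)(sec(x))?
\sec{\left(x - 3 \right)}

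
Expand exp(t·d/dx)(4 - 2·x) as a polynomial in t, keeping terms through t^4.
- 2 t - 2 x + 4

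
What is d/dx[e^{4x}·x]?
\left(4 x + 1\right) e^{4 x}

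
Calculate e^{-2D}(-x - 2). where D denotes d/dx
- x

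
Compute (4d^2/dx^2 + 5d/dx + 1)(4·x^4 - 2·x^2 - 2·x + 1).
4 x^{4} + 80 x^{3} + 190 x^{2} - 22 x - 25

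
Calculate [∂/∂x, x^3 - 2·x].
3 x^{2} - 2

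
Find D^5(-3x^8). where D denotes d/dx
- 20160 x^{3}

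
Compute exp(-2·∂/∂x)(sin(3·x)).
\sin{\left(3 x - 6 \right)}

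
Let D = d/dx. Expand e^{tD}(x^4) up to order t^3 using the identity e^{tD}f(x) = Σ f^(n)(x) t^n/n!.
x \left(4 t^{3} + 6 t^{2} x + 4 t x^{2} + x^{3}\right)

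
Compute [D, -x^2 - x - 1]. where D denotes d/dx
- 2 x - 1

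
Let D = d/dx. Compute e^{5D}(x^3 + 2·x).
x^{3} + 15 x^{2} + 77 x + 135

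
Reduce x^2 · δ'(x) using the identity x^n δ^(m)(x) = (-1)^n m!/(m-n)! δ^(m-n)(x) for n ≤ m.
0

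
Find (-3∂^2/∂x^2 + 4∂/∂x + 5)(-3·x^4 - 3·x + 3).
- 15 x^{4} - 48 x^{3} + 108 x^{2} - 15 x + 3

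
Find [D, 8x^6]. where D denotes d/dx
48 x^{5}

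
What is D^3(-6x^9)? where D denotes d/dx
- 3024 x^{6}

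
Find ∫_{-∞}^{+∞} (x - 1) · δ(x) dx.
-1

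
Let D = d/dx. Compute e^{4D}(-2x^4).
- 2 x^{4} - 32 x^{3} - 192 x^{2} - 512 x - 512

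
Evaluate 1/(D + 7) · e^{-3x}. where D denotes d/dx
\frac{e^{- 3 x}}{4}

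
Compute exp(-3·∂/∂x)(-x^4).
- x^{4} + 12 x^{3} - 54 x^{2} + 108 x - 81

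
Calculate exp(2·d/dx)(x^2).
x^{2} + 4 x + 4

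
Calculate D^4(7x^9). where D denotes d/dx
21168 x^{5}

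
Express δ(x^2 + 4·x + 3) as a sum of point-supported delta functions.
\frac{\delta(x + 1) + \delta(x + 3)}{2}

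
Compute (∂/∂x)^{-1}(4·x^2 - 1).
\frac{4 x^{3}}{3} - x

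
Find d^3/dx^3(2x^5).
120 x^{2}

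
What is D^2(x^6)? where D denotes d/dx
30 x^{4}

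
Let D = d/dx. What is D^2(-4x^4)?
- 48 x^{2}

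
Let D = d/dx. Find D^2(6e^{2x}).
24 e^{2 x}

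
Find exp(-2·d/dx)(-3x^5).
- 3 x^{5} + 30 x^{4} - 120 x^{3} + 240 x^{2} - 240 x + 96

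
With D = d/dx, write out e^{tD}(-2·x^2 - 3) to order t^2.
- 2 t^{2} - 4 t x - 2 x^{2} - 3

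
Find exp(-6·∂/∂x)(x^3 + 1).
x^{3} - 18 x^{2} + 108 x - 215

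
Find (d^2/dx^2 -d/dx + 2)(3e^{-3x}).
42 e^{- 3 x}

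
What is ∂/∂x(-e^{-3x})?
3 e^{- 3 x}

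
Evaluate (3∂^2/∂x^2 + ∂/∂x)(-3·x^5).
15 x^{3} \left(- x - 12\right)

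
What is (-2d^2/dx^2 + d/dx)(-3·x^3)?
9 x \left(4 - x\right)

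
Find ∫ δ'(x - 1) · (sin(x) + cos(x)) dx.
- \cos{\left(1 \right)} + \sin{\left(1 \right)}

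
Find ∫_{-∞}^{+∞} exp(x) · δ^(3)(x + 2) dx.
- \frac{1}{e^{2}}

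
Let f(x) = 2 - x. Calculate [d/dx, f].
-1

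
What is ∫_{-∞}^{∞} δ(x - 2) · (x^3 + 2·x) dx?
12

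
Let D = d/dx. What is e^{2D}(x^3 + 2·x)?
x^{3} + 6 x^{2} + 14 x + 12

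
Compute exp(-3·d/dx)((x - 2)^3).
x^{3} - 15 x^{2} + 75 x - 125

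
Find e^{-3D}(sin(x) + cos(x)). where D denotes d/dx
\sqrt{2} \cos{\left(- x + \frac{\pi}{4} + 3 \right)}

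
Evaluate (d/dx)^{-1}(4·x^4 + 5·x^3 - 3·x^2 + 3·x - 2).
\frac{4 x^{5}}{5} + \frac{5 x^{4}}{4} - x^{3} + \frac{3 x^{2}}{2} - 2 x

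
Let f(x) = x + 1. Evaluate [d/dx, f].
1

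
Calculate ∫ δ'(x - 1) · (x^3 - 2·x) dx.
-1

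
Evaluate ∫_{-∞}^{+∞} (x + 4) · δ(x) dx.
4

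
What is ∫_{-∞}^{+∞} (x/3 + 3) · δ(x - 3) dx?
4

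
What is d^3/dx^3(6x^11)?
5940 x^{8}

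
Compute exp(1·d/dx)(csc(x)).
\csc{\left(x + 1 \right)}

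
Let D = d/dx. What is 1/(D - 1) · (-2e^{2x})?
- 2 e^{2 x}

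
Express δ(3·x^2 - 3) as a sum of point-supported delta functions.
\frac{\delta(x - 1) + \delta(x + 1)}{6}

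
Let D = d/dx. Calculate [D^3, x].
3D^{2}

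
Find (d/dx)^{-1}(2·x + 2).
x^{2} + 2 x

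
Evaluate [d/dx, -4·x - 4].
-4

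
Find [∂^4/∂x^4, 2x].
8\frac{d^{3}}{dx^{3}}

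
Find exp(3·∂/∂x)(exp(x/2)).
e^{\frac{x}{2} + \frac{3}{2}}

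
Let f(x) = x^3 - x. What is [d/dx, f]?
3 x^{2} - 1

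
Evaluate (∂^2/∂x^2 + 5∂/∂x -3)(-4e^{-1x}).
28 e^{- x}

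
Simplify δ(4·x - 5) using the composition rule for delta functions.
\frac{\delta(x - 5/4)}{4}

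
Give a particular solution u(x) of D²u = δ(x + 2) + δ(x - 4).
\frac{|x + 2|}{2} + \frac{|x - 4|}{2}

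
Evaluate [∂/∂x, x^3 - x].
3 x^{2} - 1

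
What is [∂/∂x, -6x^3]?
- 18 x^{2}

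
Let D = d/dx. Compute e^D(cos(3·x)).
\cos{\left(3 x + 3 \right)}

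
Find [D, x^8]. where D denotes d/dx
8 x^{7}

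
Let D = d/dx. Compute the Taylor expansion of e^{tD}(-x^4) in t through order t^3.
x \left(- 4 t^{3} - 6 t^{2} x - 4 t x^{2} - x^{3}\right)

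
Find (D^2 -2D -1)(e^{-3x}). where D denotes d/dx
14 e^{- 3 x}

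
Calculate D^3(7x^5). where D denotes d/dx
420 x^{2}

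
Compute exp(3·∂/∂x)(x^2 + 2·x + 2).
x^{2} + 8 x + 17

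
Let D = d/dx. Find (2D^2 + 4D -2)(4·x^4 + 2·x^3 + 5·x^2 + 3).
- 8 x^{4} + 60 x^{3} + 110 x^{2} + 64 x + 14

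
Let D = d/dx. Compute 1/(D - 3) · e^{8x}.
\frac{e^{8 x}}{5}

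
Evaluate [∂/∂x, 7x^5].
35 x^{4}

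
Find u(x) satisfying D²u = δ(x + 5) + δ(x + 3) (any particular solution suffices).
\frac{|x + 5|}{2} + \frac{|x + 3|}{2}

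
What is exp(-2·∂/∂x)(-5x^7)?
- 5 x^{7} + 70 x^{6} - 420 x^{5} + 1400 x^{4} - 2800 x^{3} + 3360 x^{2} - 2240 x + 640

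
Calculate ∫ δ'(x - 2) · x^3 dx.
-12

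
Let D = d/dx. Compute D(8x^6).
48 x^{5}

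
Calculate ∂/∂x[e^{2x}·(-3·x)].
\left(- 6 x - 3\right) e^{2 x}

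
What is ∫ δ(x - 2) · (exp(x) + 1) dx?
1 + e^{2}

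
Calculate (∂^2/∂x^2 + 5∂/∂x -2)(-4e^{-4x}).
24 e^{- 4 x}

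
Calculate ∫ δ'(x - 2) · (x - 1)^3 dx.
-3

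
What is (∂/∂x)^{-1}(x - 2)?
\frac{x^{2}}{2} - 2 x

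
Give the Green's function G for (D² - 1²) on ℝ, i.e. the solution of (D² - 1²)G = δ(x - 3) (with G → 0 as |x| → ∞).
-\frac{e^{-|x - 3|}}{2}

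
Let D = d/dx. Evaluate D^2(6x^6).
180 x^{4}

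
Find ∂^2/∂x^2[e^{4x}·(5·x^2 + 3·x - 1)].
\left(80 x^{2} + 128 x + 18\right) e^{4 x}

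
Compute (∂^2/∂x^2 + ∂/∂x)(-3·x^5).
15 x^{3} \left(- x - 4\right)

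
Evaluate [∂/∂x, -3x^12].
- 36 x^{11}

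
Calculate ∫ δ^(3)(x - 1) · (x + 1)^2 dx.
0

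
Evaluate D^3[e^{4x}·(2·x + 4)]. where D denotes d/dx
\left(128 x + 352\right) e^{4 x}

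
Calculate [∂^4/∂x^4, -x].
-4\frac{d^{3}}{dx^{3}}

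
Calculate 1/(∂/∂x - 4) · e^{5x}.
e^{5 x}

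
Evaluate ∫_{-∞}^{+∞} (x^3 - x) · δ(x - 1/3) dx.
- \frac{8}{27}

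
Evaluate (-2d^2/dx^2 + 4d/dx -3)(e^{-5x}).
- 73 e^{- 5 x}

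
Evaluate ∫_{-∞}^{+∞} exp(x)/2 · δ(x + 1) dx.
\frac{1}{2 e}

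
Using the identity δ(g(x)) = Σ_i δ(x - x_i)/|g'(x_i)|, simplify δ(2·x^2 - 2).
\frac{\delta(x - 1) + \delta(x + 1)}{4}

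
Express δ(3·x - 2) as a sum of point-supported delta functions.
\frac{\delta(x - 2/3)}{3}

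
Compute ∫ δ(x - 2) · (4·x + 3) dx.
11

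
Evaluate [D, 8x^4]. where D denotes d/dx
32 x^{3}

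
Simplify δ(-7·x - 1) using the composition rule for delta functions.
\frac{\delta(x + 1/7)}{7}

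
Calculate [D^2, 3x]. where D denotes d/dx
6D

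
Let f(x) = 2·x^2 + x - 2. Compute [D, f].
4 x + 1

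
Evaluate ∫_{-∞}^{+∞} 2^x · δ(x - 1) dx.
2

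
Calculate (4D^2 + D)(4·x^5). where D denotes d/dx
20 x^{3} \left(x + 16\right)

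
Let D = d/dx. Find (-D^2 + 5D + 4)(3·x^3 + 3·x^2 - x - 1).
12 x^{3} + 57 x^{2} + 8 x - 15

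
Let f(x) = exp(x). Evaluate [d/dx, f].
e^{x}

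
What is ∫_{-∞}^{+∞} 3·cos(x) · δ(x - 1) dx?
3 \cos{\left(1 \right)}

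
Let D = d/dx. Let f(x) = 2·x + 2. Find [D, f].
2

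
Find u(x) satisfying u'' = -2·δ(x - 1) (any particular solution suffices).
-|x - 1|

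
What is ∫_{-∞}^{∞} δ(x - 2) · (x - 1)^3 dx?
1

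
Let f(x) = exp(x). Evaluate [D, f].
e^{x}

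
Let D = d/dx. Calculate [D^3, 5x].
15D^{2}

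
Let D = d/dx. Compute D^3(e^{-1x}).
- e^{- x}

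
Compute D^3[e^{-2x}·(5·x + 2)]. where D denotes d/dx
4 \left(11 - 10 x\right) e^{- 2 x}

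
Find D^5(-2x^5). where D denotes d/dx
-240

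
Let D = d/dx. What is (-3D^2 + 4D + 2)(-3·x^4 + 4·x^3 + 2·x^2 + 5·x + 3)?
- 6 x^{4} - 40 x^{3} + 160 x^{2} - 46 x + 14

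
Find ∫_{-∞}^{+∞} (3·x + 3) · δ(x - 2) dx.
9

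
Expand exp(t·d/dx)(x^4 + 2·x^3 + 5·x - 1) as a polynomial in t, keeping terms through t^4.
t^{4} + t^{3} \left(4 x + 2\right) + 6 t^{2} x \left(x + 1\right) + t \left(4 x^{3} + 6 x^{2} + 5\right) + x^{4} + 2 x^{3} + 5 x - 1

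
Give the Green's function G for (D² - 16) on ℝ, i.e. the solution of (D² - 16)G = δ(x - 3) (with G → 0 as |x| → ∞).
-\frac{e^{-4|x - 3|}}{8}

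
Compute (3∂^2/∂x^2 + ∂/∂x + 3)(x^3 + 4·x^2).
3 x^{3} + 15 x^{2} + 26 x + 24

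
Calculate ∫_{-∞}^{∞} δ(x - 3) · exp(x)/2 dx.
\frac{e^{3}}{2}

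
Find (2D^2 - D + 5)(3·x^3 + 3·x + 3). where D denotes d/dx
15 x^{3} - 9 x^{2} + 51 x + 12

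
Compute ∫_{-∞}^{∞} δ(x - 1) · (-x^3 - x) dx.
-2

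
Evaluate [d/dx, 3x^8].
24 x^{7}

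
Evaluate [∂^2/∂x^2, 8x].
16\frac{d}{dx}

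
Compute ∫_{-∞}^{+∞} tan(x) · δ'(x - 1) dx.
- \tan^{2}{\left(1 \right)} - 1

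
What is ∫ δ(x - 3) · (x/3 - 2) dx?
-1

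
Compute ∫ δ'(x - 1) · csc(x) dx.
\cot{\left(1 \right)} \csc{\left(1 \right)}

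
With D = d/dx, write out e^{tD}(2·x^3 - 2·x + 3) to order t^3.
2 t^{3} + 6 t^{2} x + 2 t \left(3 x^{2} - 1\right) + 2 x^{3} - 2 x + 3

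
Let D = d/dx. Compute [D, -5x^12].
- 60 x^{11}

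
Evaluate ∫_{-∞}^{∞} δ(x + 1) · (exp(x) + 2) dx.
e^{-1} + 2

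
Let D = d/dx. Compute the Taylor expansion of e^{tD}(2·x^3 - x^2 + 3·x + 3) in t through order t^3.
2 t^{3} + t^{2} \left(6 x - 1\right) + t \left(6 x^{2} - 2 x + 3\right) + 2 x^{3} - x^{2} + 3 x + 3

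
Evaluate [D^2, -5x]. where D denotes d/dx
-10D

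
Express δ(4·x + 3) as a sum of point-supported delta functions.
\frac{\delta(x + 3/4)}{4}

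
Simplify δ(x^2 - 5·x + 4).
\frac{\delta(x - 4) + \delta(x - 1)}{3}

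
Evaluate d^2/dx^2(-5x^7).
- 210 x^{5}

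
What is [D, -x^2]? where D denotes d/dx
- 2 x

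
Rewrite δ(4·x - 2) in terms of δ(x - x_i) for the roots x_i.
\frac{\delta(x - 1/2)}{4}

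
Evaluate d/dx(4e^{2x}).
8 e^{2 x}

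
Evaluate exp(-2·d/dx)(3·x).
3 x - 6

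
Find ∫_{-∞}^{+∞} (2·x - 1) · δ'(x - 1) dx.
-2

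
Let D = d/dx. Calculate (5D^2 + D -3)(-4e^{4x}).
- 324 e^{4 x}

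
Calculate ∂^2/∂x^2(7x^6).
210 x^{4}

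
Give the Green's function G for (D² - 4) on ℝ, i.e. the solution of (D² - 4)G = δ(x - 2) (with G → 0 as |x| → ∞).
-\frac{e^{-2|x - 2|}}{4}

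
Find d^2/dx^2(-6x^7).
- 252 x^{5}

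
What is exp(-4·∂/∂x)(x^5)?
x^{5} - 20 x^{4} + 160 x^{3} - 640 x^{2} + 1280 x - 1024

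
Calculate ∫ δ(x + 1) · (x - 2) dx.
-3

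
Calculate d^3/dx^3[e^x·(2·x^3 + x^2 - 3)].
\left(2 x^{3} + 19 x^{2} + 42 x + 15\right) e^{x}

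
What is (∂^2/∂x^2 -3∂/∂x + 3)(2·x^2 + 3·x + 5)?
6 x^{2} - 3 x + 10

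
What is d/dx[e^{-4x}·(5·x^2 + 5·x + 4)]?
\left(- 20 x^{2} - 10 x - 11\right) e^{- 4 x}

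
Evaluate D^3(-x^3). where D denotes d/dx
-6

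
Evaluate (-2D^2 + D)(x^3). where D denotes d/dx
3 x \left(x - 4\right)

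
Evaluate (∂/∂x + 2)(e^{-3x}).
- e^{- 3 x}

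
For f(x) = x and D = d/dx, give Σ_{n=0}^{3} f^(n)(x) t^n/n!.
t + x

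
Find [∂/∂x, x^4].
4 x^{3}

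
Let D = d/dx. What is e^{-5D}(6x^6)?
6 x^{6} - 180 x^{5} + 2250 x^{4} - 15000 x^{3} + 56250 x^{2} - 112500 x + 93750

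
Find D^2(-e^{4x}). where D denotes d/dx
- 16 e^{4 x}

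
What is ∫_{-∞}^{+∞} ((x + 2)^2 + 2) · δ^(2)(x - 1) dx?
2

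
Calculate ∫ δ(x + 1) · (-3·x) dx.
3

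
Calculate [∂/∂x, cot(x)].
- \frac{1}{\sin^{2}{\left(x \right)}}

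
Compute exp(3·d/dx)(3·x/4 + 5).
\frac{3 x}{4} + \frac{29}{4}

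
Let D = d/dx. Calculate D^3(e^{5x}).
125 e^{5 x}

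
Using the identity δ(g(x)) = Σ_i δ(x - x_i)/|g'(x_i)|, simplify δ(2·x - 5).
\frac{\delta(x - 5/2)}{2}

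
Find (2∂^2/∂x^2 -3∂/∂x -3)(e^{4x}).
17 e^{4 x}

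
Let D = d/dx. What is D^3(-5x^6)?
- 600 x^{3}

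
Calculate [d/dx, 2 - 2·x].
-2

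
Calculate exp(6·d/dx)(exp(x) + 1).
e^{x + 6} + 1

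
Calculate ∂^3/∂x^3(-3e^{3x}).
- 81 e^{3 x}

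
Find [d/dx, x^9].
9 x^{8}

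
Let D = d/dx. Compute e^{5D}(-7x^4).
- 7 x^{4} - 140 x^{3} - 1050 x^{2} - 3500 x - 4375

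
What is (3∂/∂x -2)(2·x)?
6 - 4 x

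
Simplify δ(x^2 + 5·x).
\frac{\delta(x + 5) + \delta(x)}{5}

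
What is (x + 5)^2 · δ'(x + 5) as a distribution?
0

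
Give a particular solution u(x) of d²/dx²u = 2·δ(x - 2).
|x - 2|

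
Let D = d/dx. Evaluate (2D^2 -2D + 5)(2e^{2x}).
18 e^{2 x}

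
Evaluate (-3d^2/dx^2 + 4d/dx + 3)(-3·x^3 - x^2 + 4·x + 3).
- 9 x^{3} - 39 x^{2} + 58 x + 31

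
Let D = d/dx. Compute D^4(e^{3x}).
81 e^{3 x}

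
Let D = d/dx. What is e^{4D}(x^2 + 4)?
x^{2} + 8 x + 20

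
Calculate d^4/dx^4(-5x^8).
- 8400 x^{4}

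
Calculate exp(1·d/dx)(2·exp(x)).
2 e^{x + 1}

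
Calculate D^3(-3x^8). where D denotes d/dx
- 1008 x^{5}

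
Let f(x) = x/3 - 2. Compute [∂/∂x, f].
\frac{1}{3}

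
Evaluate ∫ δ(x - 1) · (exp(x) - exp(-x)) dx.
2 \sinh{\left(1 \right)}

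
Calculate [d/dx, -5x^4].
- 20 x^{3}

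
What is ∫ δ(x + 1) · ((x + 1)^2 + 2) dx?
2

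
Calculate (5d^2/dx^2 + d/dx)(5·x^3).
15 x \left(x + 10\right)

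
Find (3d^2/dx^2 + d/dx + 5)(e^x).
9 e^{x}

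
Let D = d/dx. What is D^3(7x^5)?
420 x^{2}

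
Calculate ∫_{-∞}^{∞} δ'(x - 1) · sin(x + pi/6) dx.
- \cos{\left(\frac{\pi}{6} + 1 \right)}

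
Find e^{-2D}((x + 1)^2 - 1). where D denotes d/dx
x \left(x - 2\right)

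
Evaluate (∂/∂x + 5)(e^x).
6 e^{x}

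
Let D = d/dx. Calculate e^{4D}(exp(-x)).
e^{- x - 4}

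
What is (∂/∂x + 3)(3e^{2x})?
15 e^{2 x}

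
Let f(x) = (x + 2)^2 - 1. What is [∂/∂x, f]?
2 x + 4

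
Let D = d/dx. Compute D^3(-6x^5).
- 360 x^{2}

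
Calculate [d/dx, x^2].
2 x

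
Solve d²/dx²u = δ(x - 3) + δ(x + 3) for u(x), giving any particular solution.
\frac{|x - 3|}{2} + \frac{|x + 3|}{2}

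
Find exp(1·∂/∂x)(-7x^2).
- 7 x^{2} - 14 x - 7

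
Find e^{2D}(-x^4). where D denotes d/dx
- x^{4} - 8 x^{3} - 24 x^{2} - 32 x - 16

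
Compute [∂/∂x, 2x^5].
10 x^{4}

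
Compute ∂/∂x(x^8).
8 x^{7}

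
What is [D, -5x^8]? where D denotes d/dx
- 40 x^{7}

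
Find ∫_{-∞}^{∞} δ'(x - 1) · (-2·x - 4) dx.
2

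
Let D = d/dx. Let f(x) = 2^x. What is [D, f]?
2^{x} \log{\left(2 \right)}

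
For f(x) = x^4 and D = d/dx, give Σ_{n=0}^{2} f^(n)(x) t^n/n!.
x^{2} \left(6 t^{2} + 4 t x + x^{2}\right)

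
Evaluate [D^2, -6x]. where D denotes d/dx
-12D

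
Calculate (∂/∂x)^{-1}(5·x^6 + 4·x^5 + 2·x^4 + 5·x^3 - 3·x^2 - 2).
\frac{5 x^{7}}{7} + \frac{2 x^{6}}{3} + \frac{2 x^{5}}{5} + \frac{5 x^{4}}{4} - x^{3} - 2 x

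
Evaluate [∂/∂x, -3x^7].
- 21 x^{6}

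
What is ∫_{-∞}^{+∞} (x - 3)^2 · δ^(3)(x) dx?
0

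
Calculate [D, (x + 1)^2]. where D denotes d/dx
2 x + 2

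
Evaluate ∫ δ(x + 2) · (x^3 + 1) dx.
-7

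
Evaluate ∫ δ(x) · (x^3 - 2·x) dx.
0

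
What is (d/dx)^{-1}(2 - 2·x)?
- x^{2} + 2 x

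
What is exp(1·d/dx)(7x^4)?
7 x^{4} + 28 x^{3} + 42 x^{2} + 28 x + 7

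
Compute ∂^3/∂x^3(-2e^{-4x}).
128 e^{- 4 x}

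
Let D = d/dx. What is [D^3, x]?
3D^{2}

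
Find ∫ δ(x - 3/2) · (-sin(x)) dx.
- \sin{\left(\frac{3}{2} \right)}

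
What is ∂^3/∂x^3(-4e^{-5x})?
500 e^{- 5 x}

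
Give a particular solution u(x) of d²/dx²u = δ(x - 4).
\frac{|x - 4|}{2}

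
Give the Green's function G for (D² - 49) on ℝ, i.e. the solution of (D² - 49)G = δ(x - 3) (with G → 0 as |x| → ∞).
-\frac{e^{-7|x - 3|}}{14}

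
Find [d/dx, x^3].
3 x^{2}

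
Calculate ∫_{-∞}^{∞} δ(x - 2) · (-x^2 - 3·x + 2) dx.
-8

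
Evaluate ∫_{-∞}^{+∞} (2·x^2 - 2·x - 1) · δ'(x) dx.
2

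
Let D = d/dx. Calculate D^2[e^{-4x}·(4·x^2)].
8 \left(8 x^{2} - 8 x + 1\right) e^{- 4 x}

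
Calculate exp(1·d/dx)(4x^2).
4 x^{2} + 8 x + 4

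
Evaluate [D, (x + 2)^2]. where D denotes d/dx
2 x + 4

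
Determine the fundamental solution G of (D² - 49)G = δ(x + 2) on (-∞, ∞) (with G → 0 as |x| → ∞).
-\frac{e^{-7|x + 2|}}{14}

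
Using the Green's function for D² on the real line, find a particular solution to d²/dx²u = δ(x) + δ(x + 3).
\frac{|x|}{2} + \frac{|x + 3|}{2}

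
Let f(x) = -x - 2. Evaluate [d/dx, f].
-1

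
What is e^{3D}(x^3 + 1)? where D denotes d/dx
x^{3} + 9 x^{2} + 27 x + 28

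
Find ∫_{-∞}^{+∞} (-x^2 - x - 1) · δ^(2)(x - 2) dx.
-2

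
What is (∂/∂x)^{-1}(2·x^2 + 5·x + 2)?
\frac{2 x^{3}}{3} + \frac{5 x^{2}}{2} + 2 x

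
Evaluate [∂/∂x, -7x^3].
- 21 x^{2}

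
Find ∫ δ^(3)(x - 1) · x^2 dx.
0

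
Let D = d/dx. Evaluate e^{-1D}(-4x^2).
- 4 x^{2} + 8 x - 4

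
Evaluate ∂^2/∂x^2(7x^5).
140 x^{3}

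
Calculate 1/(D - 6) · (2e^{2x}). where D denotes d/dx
- \frac{e^{2 x}}{2}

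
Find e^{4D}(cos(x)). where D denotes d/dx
\cos{\left(x + 4 \right)}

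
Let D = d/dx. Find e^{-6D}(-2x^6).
- 2 x^{6} + 72 x^{5} - 1080 x^{4} + 8640 x^{3} - 38880 x^{2} + 93312 x - 93312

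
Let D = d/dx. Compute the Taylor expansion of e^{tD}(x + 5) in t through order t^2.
t + x + 5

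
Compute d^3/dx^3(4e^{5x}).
500 e^{5 x}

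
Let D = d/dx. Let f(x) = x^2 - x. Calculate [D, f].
2 x - 1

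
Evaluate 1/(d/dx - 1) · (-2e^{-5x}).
\frac{e^{- 5 x}}{3}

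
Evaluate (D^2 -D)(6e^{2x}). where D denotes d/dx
12 e^{2 x}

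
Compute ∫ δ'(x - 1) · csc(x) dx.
\cot{\left(1 \right)} \csc{\left(1 \right)}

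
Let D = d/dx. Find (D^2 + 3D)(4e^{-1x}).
- 8 e^{- x}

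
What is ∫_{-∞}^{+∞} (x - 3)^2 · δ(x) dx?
9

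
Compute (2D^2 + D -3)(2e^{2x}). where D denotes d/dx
14 e^{2 x}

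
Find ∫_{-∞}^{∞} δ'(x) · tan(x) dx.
-1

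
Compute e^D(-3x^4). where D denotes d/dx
- 3 x^{4} - 12 x^{3} - 18 x^{2} - 12 x - 3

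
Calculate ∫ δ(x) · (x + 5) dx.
5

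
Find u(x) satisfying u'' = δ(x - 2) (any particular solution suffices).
\frac{|x - 2|}{2}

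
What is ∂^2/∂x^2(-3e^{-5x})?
- 75 e^{- 5 x}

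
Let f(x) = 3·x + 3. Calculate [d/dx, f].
3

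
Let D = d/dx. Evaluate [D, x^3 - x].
3 x^{2} - 1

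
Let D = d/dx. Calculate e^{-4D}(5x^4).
5 x^{4} - 80 x^{3} + 480 x^{2} - 1280 x + 1280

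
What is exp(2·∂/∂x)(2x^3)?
2 x^{3} + 12 x^{2} + 24 x + 16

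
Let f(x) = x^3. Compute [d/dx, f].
3 x^{2}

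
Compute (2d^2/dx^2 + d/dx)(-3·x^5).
15 x^{3} \left(- x - 8\right)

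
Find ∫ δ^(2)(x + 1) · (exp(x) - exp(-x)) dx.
- 2 \sinh{\left(1 \right)}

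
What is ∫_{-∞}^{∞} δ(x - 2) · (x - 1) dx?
1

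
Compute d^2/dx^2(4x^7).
168 x^{5}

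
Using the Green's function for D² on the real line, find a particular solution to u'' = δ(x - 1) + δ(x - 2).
\frac{|x - 1|}{2} + \frac{|x - 2|}{2}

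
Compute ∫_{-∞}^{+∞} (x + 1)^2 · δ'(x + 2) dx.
2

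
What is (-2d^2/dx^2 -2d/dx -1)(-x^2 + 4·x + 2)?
x^{2} - 6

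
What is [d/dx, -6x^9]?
- 54 x^{8}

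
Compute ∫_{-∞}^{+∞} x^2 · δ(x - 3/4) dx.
\frac{9}{16}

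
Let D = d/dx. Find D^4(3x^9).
9072 x^{5}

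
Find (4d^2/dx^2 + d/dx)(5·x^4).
20 x^{2} \left(x + 12\right)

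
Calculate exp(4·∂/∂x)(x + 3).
x + 7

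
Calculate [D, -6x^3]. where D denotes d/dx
- 18 x^{2}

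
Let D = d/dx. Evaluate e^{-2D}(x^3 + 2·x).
x^{3} - 6 x^{2} + 14 x - 12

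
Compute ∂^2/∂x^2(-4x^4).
- 48 x^{2}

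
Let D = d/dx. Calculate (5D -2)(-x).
2 x - 5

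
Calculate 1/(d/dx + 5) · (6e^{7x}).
\frac{e^{7 x}}{2}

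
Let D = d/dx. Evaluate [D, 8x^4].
32 x^{3}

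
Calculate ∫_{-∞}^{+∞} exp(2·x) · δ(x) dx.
1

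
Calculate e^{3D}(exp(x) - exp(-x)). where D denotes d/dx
2 \sinh{\left(x + 3 \right)}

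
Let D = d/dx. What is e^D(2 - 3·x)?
- 3 x - 1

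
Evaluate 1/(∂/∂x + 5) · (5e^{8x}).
\frac{5 e^{8 x}}{13}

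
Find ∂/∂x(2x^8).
16 x^{7}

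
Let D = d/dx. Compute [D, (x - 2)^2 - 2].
2 x - 4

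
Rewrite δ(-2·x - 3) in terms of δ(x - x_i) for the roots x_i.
\frac{\delta(x + 3/2)}{2}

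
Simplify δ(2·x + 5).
\frac{\delta(x + 5/2)}{2}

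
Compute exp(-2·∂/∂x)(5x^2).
5 x^{2} - 20 x + 20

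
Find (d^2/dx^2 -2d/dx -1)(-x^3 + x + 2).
x^{3} + 6 x^{2} - 7 x - 4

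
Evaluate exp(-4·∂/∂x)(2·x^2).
2 x^{2} - 16 x + 32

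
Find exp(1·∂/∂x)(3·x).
3 x + 3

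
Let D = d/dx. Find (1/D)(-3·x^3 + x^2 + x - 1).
- \frac{3 x^{4}}{4} + \frac{x^{3}}{3} + \frac{x^{2}}{2} - x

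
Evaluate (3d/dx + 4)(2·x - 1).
8 x + 2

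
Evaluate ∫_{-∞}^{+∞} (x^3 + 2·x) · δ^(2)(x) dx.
0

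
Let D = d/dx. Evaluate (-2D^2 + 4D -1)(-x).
x - 4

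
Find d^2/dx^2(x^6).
30 x^{4}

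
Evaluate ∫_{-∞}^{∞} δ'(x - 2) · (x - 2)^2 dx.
0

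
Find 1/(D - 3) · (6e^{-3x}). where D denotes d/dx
- e^{- 3 x}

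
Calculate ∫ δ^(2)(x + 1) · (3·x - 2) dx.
0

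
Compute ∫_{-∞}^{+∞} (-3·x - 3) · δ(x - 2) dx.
-9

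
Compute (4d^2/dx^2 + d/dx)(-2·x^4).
8 x^{2} \left(- x - 12\right)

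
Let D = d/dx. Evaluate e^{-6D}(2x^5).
2 x^{5} - 60 x^{4} + 720 x^{3} - 4320 x^{2} + 12960 x - 15552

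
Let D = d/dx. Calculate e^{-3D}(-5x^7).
- 5 x^{7} + 105 x^{6} - 945 x^{5} + 4725 x^{4} - 14175 x^{3} + 25515 x^{2} - 25515 x + 10935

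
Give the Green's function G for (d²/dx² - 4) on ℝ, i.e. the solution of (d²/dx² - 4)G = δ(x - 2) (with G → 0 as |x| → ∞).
-\frac{e^{-2|x - 2|}}{4}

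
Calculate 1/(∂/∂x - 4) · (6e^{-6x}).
- \frac{3 e^{- 6 x}}{5}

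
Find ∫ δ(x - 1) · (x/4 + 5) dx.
\frac{21}{4}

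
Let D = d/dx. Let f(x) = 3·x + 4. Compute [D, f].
3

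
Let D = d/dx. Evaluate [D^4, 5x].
20D^{3}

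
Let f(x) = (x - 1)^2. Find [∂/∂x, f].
2 x - 2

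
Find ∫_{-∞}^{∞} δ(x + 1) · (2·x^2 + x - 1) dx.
0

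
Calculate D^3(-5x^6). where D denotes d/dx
- 600 x^{3}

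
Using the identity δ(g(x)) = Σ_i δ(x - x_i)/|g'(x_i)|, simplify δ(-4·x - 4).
\frac{\delta(x + 1)}{4}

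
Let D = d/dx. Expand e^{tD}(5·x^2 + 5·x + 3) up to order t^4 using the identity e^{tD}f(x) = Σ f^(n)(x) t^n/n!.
5 t^{2} + 5 t \left(2 x + 1\right) + 5 x^{2} + 5 x + 3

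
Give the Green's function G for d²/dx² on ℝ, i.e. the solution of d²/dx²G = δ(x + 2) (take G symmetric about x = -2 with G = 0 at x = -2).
\frac{|x + 2|}{2}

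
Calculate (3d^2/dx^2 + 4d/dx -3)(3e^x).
12 e^{x}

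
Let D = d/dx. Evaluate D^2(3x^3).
18 x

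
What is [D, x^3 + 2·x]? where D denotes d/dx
3 x^{2} + 2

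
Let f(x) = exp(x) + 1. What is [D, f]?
e^{x}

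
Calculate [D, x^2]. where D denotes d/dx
2 x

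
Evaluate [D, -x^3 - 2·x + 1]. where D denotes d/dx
- 3 x^{2} - 2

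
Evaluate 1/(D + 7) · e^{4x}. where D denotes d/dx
\frac{e^{4 x}}{11}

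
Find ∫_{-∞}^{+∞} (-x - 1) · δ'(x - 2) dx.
1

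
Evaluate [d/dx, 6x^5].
30 x^{4}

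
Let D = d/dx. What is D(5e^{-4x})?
- 20 e^{- 4 x}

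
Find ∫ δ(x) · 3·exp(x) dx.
3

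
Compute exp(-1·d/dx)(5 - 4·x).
9 - 4 x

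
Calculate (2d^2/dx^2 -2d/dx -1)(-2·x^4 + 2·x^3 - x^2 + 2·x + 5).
2 x^{4} + 14 x^{3} - 59 x^{2} + 26 x - 13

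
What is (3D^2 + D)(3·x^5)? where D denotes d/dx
15 x^{3} \left(x + 12\right)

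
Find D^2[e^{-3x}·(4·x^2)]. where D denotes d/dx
4 \left(9 x^{2} - 12 x + 2\right) e^{- 3 x}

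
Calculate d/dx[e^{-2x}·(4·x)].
4 \left(1 - 2 x\right) e^{- 2 x}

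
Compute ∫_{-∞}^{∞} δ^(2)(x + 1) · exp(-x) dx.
e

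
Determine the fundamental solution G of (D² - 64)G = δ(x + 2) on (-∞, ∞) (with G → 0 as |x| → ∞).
-\frac{e^{-8|x + 2|}}{16}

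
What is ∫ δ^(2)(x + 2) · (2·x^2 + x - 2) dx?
4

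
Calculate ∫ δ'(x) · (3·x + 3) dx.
-3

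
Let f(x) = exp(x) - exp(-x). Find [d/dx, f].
2 \cosh{\left(x \right)}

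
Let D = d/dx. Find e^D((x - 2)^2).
x^{2} - 2 x + 1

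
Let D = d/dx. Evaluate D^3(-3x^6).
- 360 x^{3}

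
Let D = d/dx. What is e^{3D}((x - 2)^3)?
x^{3} + 3 x^{2} + 3 x + 1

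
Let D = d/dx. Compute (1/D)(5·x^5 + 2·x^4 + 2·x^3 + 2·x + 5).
\frac{5 x^{6}}{6} + \frac{2 x^{5}}{5} + \frac{x^{4}}{2} + x^{2} + 5 x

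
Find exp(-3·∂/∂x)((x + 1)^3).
x^{3} - 6 x^{2} + 12 x - 8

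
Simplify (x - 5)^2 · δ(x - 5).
0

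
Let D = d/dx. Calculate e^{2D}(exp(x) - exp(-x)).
2 \sinh{\left(x + 2 \right)}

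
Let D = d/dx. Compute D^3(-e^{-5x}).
125 e^{- 5 x}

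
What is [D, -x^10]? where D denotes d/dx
- 10 x^{9}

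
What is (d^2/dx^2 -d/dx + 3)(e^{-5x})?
33 e^{- 5 x}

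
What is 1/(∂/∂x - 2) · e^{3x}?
e^{3 x}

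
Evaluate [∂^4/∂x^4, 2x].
8\frac{d^{3}}{dx^{3}}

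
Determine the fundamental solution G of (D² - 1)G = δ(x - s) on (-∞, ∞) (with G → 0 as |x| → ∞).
-\frac{e^{-|x-s|}}{2}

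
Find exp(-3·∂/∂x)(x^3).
x^{3} - 9 x^{2} + 27 x - 27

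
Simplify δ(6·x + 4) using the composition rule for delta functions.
\frac{\delta(x + 2/3)}{6}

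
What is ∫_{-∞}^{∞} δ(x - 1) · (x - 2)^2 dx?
1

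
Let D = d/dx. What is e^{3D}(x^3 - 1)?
x^{3} + 9 x^{2} + 27 x + 26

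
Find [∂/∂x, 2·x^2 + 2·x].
4 x + 2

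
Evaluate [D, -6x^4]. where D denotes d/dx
- 24 x^{3}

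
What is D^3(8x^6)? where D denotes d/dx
960 x^{3}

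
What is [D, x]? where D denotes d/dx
1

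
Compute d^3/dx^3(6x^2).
0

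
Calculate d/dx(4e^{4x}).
16 e^{4 x}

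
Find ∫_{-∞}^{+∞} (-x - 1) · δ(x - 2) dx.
-3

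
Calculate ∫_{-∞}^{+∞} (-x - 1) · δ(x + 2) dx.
1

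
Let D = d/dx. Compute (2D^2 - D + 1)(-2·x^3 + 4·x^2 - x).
- 2 x^{3} + 10 x^{2} - 33 x + 17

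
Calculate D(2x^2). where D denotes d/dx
4 x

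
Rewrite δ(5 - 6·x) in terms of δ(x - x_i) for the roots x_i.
\frac{\delta(x - 5/6)}{6}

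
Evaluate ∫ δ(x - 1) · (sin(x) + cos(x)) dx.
\cos{\left(1 \right)} + \sin{\left(1 \right)}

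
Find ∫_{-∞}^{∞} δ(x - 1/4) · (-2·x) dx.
- \frac{1}{2}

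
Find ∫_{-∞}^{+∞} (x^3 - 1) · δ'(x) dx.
0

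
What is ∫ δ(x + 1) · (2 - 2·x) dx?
4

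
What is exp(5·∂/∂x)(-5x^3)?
- 5 x^{3} - 75 x^{2} - 375 x - 625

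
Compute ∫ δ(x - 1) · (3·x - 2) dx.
1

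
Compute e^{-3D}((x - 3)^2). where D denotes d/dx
x^{2} - 12 x + 36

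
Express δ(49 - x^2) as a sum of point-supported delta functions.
\frac{\delta(x - 7) + \delta(x + 7)}{14}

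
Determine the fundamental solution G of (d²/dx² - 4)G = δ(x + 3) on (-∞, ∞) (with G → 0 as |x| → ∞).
-\frac{e^{-2|x + 3|}}{4}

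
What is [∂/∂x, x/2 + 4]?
\frac{1}{2}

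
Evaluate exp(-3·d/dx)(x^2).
x^{2} - 6 x + 9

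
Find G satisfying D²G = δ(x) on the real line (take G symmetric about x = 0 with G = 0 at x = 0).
\frac{|x|}{2}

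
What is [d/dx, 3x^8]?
24 x^{7}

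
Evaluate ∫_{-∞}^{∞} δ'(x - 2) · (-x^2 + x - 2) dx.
3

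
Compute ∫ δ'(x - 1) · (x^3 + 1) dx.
-3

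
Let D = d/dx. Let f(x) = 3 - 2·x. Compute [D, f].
-2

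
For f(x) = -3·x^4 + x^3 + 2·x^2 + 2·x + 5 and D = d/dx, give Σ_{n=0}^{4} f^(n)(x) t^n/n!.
- 3 t^{4} + t^{3} \left(1 - 12 x\right) + t^{2} \left(- 18 x^{2} + 3 x + 2\right) + t \left(- 12 x^{3} + 3 x^{2} + 4 x + 2\right) - 3 x^{4} + x^{3} + 2 x^{2} + 2 x + 5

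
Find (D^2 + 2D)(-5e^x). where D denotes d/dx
- 15 e^{x}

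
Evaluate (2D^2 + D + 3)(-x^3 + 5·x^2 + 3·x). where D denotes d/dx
- 3 x^{3} + 12 x^{2} + 7 x + 23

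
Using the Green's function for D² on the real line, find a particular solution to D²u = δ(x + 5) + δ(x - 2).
\frac{|x + 5|}{2} + \frac{|x - 2|}{2}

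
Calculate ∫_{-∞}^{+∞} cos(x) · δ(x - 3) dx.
\cos{\left(3 \right)}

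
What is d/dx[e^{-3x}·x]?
\left(1 - 3 x\right) e^{- 3 x}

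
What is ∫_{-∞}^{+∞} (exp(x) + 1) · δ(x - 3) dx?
1 + e^{3}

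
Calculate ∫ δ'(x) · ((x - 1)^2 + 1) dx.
2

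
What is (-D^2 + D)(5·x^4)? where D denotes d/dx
20 x^{2} \left(x - 3\right)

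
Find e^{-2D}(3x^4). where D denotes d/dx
3 x^{4} - 24 x^{3} + 72 x^{2} - 96 x + 48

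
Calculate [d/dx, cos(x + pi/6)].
- \sin{\left(x + \frac{\pi}{6} \right)}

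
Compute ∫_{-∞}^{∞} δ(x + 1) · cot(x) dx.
- \cot{\left(1 \right)}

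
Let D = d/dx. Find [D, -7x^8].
- 56 x^{7}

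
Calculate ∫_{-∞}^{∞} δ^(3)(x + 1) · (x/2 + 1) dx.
0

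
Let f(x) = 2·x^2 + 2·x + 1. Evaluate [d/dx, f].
4 x + 2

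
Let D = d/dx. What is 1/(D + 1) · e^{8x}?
\frac{e^{8 x}}{9}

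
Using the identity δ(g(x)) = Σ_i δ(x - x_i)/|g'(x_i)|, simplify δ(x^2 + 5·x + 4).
\frac{\delta(x + 4) + \delta(x + 1)}{3}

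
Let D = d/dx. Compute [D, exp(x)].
e^{x}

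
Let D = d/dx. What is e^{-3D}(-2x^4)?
- 2 x^{4} + 24 x^{3} - 108 x^{2} + 216 x - 162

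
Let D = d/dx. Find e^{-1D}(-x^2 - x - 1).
- x^{2} + x - 1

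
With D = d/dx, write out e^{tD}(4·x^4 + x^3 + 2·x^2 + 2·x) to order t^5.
4 t^{4} + t^{3} \left(16 x + 1\right) + t^{2} \left(24 x^{2} + 3 x + 2\right) + t \left(16 x^{3} + 3 x^{2} + 4 x + 2\right) + 4 x^{4} + x^{3} + 2 x^{2} + 2 x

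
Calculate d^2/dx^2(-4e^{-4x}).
- 64 e^{- 4 x}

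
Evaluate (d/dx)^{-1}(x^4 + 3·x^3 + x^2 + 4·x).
\frac{x^{5}}{5} + \frac{3 x^{4}}{4} + \frac{x^{3}}{3} + 2 x^{2}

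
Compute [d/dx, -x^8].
- 8 x^{7}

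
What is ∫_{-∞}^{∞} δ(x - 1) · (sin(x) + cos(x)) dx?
\cos{\left(1 \right)} + \sin{\left(1 \right)}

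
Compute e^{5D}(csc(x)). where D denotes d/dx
\csc{\left(x + 5 \right)}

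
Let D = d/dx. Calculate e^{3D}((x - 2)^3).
x^{3} + 3 x^{2} + 3 x + 1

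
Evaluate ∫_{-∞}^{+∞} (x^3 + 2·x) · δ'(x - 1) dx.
-5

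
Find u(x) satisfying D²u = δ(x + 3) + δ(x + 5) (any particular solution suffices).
\frac{|x + 3|}{2} + \frac{|x + 5|}{2}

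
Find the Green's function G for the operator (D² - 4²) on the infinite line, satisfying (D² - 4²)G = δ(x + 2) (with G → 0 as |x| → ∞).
-\frac{e^{-4|x + 2|}}{8}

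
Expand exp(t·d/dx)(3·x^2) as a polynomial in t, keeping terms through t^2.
3 t^{2} + 6 t x + 3 x^{2}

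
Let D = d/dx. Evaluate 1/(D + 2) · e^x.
\frac{e^{x}}{3}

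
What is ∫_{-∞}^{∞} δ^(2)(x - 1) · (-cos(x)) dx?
\cos{\left(1 \right)}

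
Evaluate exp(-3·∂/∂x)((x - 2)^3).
x^{3} - 15 x^{2} + 75 x - 125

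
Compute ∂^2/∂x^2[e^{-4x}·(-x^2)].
2 \left(- 8 x^{2} + 8 x - 1\right) e^{- 4 x}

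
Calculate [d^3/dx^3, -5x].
-15\frac{d^{2}}{dx^{2}}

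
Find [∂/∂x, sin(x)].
\cos{\left(x \right)}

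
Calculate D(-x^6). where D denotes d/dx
- 6 x^{5}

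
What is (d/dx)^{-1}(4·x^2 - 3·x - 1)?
\frac{4 x^{3}}{3} - \frac{3 x^{2}}{2} - x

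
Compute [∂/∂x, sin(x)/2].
\frac{\cos{\left(x \right)}}{2}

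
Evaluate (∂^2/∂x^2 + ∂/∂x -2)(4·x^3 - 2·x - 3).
- 8 x^{3} + 12 x^{2} + 28 x + 4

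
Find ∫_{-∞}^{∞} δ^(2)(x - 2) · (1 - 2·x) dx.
0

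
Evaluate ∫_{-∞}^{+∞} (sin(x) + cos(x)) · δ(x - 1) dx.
\cos{\left(1 \right)} + \sin{\left(1 \right)}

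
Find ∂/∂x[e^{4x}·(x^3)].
x^{2} \left(4 x + 3\right) e^{4 x}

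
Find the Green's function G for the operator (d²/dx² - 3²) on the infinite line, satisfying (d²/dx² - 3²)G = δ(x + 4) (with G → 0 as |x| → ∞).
-\frac{e^{-3|x + 4|}}{6}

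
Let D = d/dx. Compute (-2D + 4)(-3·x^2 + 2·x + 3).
- 12 x^{2} + 20 x + 8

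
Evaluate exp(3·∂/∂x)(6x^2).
6 x^{2} + 36 x + 54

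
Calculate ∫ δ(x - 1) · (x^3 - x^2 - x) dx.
-1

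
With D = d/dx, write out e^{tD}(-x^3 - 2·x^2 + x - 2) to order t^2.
- t^{2} \left(3 x + 2\right) - t \left(3 x^{2} + 4 x - 1\right) - x^{3} - 2 x^{2} + x - 2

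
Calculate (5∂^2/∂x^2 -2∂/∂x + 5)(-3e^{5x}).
- 360 e^{5 x}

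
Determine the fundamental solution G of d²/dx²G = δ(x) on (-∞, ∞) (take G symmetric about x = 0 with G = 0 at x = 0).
\frac{|x|}{2}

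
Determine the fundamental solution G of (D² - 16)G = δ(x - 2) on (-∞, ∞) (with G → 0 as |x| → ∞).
-\frac{e^{-4|x - 2|}}{8}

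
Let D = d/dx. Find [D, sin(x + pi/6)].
\cos{\left(x + \frac{\pi}{6} \right)}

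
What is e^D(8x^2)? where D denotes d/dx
8 x^{2} + 16 x + 8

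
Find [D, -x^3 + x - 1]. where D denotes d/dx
1 - 3 x^{2}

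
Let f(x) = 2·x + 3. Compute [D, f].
2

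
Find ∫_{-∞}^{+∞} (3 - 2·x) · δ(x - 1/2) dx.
2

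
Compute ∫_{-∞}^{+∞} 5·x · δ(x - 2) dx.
10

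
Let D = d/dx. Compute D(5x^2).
10 x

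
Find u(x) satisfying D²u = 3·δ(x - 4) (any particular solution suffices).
\frac{3|x - 4|}{2}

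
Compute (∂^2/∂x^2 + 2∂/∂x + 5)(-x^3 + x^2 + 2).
- 5 x^{3} - x^{2} - 2 x + 12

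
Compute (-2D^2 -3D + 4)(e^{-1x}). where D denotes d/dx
5 e^{- x}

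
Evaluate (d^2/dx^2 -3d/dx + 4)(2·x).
8 x - 6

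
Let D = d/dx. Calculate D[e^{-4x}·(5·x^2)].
10 x \left(1 - 2 x\right) e^{- 4 x}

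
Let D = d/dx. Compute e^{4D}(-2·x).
- 2 x - 8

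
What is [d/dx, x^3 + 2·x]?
3 x^{2} + 2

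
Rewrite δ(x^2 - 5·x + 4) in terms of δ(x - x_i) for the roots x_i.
\frac{\delta(x - 4) + \delta(x - 1)}{3}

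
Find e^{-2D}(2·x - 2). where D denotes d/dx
2 x - 6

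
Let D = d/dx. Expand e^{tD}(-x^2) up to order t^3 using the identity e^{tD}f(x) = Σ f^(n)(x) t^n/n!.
- t^{2} - 2 t x - x^{2}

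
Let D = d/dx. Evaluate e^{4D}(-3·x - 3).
- 3 x - 15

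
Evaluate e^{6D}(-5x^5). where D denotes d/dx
- 5 x^{5} - 150 x^{4} - 1800 x^{3} - 10800 x^{2} - 32400 x - 38880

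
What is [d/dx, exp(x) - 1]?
e^{x}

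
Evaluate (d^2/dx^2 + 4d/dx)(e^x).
5 e^{x}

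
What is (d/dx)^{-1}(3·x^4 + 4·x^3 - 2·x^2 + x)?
\frac{3 x^{5}}{5} + x^{4} - \frac{2 x^{3}}{3} + \frac{x^{2}}{2}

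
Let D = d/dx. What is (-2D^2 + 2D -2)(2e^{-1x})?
- 12 e^{- x}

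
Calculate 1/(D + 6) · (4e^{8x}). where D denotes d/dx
\frac{2 e^{8 x}}{7}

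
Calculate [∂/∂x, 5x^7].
35 x^{6}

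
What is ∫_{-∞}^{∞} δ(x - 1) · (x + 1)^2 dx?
4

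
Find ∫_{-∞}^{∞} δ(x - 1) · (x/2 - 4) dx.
- \frac{7}{2}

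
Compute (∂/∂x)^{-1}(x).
\frac{x^{2}}{2}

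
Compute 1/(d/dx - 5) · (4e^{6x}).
4 e^{6 x}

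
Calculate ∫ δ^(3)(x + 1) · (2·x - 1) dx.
0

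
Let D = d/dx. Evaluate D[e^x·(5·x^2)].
5 x \left(x + 2\right) e^{x}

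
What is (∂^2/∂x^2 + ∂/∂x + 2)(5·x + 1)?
10 x + 7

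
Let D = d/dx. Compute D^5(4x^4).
0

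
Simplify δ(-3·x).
\frac{\delta(x)}{3}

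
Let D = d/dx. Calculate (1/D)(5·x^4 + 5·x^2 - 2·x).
x^{5} + \frac{5 x^{3}}{3} - x^{2}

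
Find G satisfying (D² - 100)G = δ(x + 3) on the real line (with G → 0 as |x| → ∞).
-\frac{e^{-10|x + 3|}}{20}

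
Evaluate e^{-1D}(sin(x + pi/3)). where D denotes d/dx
\sin{\left(x - 1 + \frac{\pi}{3} \right)}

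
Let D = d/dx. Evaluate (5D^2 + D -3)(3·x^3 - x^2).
- 9 x^{3} + 12 x^{2} + 88 x - 10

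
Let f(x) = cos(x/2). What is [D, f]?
- \frac{\sin{\left(\frac{x}{2} \right)}}{2}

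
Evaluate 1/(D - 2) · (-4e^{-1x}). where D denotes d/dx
\frac{4 e^{- x}}{3}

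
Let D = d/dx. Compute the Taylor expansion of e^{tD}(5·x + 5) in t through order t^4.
5 t + 5 x + 5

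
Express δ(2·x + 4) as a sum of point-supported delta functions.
\frac{\delta(x + 2)}{2}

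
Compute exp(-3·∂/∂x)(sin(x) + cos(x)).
\sqrt{2} \cos{\left(- x + \frac{\pi}{4} + 3 \right)}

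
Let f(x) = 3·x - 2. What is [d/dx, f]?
3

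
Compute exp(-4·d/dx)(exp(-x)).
e^{4 - x}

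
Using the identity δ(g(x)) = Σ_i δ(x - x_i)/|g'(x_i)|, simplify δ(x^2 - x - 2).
\frac{\delta(x + 1) + \delta(x - 2)}{3}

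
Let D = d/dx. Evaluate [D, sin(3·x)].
3 \cos{\left(3 x \right)}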